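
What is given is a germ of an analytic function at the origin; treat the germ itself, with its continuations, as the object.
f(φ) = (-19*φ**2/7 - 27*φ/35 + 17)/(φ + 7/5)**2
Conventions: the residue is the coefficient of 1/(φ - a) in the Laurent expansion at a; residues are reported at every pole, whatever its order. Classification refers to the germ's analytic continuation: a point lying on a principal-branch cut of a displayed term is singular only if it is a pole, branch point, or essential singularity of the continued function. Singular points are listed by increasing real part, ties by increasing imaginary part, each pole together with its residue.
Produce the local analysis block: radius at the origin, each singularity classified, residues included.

Denominator factor (φ + 7/5)^2: pole of order 2 at -7/5, modulus 7/5.
The radius of convergence is the smallest modulus among the singular points: 7/5.
At the order-2 pole -7/5 set g(φ) = (φ - (-7/5))^2*f(φ) = -19*φ**2/7 - 27*φ/35 + 17.
Order-2 pole: residue = g'(a); g'(-7/5) = 239/35, so the residue is 239/35.

Radius of convergence at 0: 7/5.
At -7/5: a pole of order 2; residue 239/35.


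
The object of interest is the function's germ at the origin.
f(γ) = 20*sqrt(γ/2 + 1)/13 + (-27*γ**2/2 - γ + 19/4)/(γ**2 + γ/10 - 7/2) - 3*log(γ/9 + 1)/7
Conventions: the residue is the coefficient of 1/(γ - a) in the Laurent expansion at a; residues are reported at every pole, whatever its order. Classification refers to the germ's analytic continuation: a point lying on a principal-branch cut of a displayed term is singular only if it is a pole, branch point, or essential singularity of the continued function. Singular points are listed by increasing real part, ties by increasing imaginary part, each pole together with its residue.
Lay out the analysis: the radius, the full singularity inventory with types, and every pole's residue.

Denominator factor (γ**2 + γ/10 - 7/2): discriminant 1401/100, real irrational roots -1/20 + (1/20)*sqrt(1401) and -1/20 - (1/20)*sqrt(1401); poles of order 1, moduli -1/20 + (1/20)*sqrt(1401) and 1/20 + (1/20)*sqrt(1401).
Branch term (20/13)*sqrt(1 - γ/(-2)): its argument vanishes at γ = -2, a square-root branch point, modulus 2.
Branch term (-3/7)*log(1 - γ/(-9)): its argument vanishes at γ = -9, a logarithmic branch point, modulus 9.
The radius of convergence is the smallest modulus among the singular points: -1/20 + (1/20)*sqrt(1401).
The branch terms are analytic at -1/20 - (1/20)*sqrt(1401) and contribute nothing to the residue; only the rational part matters.
The factor γ**2 + γ/10 - 7/2 splits as (γ - a)(γ - a') with a = -1/20 - (1/20)*sqrt(1401), a' = -1/20 + (1/20)*sqrt(1401). At the order-1 pole a set g(γ) = (γ - a)*(rational part) = [-27*γ**2/2 - γ + 19/4] / (γ - a').
Simple pole: residue = g(a) at a = -1/20 - (1/20)*sqrt(1401), which is 7/40 + (5669/18680)*sqrt(1401).
The branch terms are analytic at -1/20 + (1/20)*sqrt(1401) and contribute nothing to the residue; only the rational part matters.
The factor γ**2 + γ/10 - 7/2 splits as (γ - a)(γ - a') with a = -1/20 + (1/20)*sqrt(1401), a' = -1/20 - (1/20)*sqrt(1401). At the order-1 pole a set g(γ) = (γ - a)*(rational part) = [-27*γ**2/2 - γ + 19/4] / (γ - a').
Simple pole: residue = g(a) at a = -1/20 + (1/20)*sqrt(1401), which is 7/40 - (5669/18680)*sqrt(1401).
List the singular points by increasing real part (a conjugate pair: the negative imaginary part first).

Radius of convergence at 0: -1/20 + (1/20)*sqrt(1401).
At -9: a logarithmic branch point.
At -2: an algebraic (square-root) branch point.
At -1/20 - (1/20)*sqrt(1401): a pole of order 1; residue 7/40 + (5669/18680)*sqrt(1401).
At -1/20 + (1/20)*sqrt(1401): a pole of order 1; residue 7/40 - (5669/18680)*sqrt(1401).


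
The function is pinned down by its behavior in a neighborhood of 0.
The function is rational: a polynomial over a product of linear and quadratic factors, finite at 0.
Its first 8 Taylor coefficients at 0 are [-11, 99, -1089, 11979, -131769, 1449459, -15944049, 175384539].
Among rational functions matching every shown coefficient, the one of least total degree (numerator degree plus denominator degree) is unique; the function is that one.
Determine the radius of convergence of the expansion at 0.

No rational of total degree below 2 reproduces all 8 coefficients; solving the [1/1] Pade equations on them gives f(λ) = (-2*λ - 1)/(λ + 1/11), whose expansion matches every shown term.
Denominator factor (λ + 1/11): pole of order 1 at -1/11, modulus 1/11.
The radius of convergence is the smallest modulus among the singular points: 1/11.

The radius of convergence is 1/11.


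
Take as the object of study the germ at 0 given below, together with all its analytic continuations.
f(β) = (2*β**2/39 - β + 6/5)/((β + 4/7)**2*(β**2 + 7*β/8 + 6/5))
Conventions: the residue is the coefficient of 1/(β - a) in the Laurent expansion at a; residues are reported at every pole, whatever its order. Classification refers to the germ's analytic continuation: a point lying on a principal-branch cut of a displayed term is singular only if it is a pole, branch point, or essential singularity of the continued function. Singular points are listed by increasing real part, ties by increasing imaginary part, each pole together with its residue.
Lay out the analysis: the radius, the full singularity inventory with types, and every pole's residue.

Radius of convergence at 0: 4/7.
At -4/7: a pole of order 2; residue -5690615/9867351.
At (-7/16) - ((1/80)*sqrt(6455))*i: a pole of order 1; residue (5690615/19734702) - ((279114143/25477500282)*sqrt(6455))*i.
At (-7/16) + ((1/80)*sqrt(6455))*i: a pole of order 1; residue (5690615/19734702) + ((279114143/25477500282)*sqrt(6455))*i.

Denominator factor (β**2 + 7*β/8 + 6/5): discriminant -1291/320, complex-conjugate roots (-7/16) + ((1/80)*sqrt(6455))*i and (-7/16) - ((1/80)*sqrt(6455))*i; poles of order 1, moduli (1/5)*sqrt(30) and (1/5)*sqrt(30).
Denominator factor (β + 4/7)^2: pole of order 2 at -4/7, modulus 4/7.
The radius of convergence is the smallest modulus among the singular points: 4/7.
At the order-2 pole -4/7 set g(β) = (β - (-4/7))^2*f(β) = (2*β**2/39 - β + 6/5)/(β**2 + 7*β/8 + 6/5).
Order-2 pole: residue = g'(a); g'(-4/7) = -5690615/9867351, so the residue is -5690615/9867351.
The factor β**2 + 7*β/8 + 6/5 splits as (β - a)(β - a') with a = (-7/16) - ((1/80)*sqrt(6455))*i, a' = (-7/16) + ((1/80)*sqrt(6455))*i. At the order-1 pole a set g(β) = (β - a)*f(β) = [(2*β**2/39 - β + 6/5)/(β + 4/7)**2] / (β - a').
Simple pole: residue = g(a) at a = (-7/16) - ((1/80)*sqrt(6455))*i, which is (5690615/19734702) - ((279114143/25477500282)*sqrt(6455))*i.
The factor β**2 + 7*β/8 + 6/5 splits as (β - a)(β - a') with a = (-7/16) + ((1/80)*sqrt(6455))*i, a' = (-7/16) - ((1/80)*sqrt(6455))*i. At the order-1 pole a set g(β) = (β - a)*f(β) = [(2*β**2/39 - β + 6/5)/(β + 4/7)**2] / (β - a').
Simple pole: residue = g(a) at a = (-7/16) + ((1/80)*sqrt(6455))*i, which is (5690615/19734702) + ((279114143/25477500282)*sqrt(6455))*i.
List the singular points by increasing real part (a conjugate pair: the negative imaginary part first).


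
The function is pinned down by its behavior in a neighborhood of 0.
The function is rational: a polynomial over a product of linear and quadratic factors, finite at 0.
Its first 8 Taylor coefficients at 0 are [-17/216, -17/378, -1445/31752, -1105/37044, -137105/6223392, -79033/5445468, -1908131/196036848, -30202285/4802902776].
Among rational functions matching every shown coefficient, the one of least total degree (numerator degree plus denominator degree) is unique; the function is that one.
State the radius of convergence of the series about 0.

No rational of total degree below 4 reproduces all 8 coefficients; solving the [0/4] Pade equations on them gives f(n) = -17/(6*(n**2 + 12*n/7 - 6)**2), whose expansion matches every shown term.
Denominator factor (n**2 + 12*n/7 - 6)^2: discriminant 1320/49, real irrational roots -6/7 + (1/7)*sqrt(330) and -6/7 - (1/7)*sqrt(330); poles of order 2, moduli -6/7 + (1/7)*sqrt(330) and 6/7 + (1/7)*sqrt(330).
The radius of convergence is the smallest modulus among the singular points: -6/7 + (1/7)*sqrt(330).

The radius of convergence is -6/7 + (1/7)*sqrt(330).


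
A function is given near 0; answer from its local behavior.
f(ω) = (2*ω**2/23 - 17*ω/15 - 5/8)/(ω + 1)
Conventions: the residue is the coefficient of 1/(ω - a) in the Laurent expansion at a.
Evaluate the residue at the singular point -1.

The residue is 1643/2760.

At the order-1 pole -1 set g(ω) = (ω - (-1))*f(ω) = 2*ω**2/23 - 17*ω/15 - 5/8.
Simple pole: residue = g(a) at a = -1, which is 1643/2760.


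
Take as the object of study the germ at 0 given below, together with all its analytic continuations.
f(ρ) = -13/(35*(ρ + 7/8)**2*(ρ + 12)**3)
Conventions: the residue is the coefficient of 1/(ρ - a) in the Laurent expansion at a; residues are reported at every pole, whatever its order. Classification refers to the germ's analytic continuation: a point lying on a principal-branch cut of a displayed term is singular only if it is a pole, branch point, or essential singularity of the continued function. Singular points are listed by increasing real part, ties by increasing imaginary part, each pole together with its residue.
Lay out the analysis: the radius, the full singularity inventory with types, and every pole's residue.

Denominator factor (ρ + 12)^3: pole of order 3 at -12, modulus 12.
Denominator factor (ρ + 7/8)^2: pole of order 2 at -7/8, modulus 7/8.
The radius of convergence is the smallest modulus among the singular points: 7/8.
At the order-3 pole -12 set g(ρ) = (ρ - (-12))^3*f(ρ) = -13/(35*(ρ + 7/8)**2).
Order-3 pole: residue = g''(a)/2; g''(-12) = -319488/2195978435, so the residue is -159744/2195978435.
At the order-2 pole -7/8 set g(ρ) = (ρ - (-7/8))^2*f(ρ) = -13/(35*(ρ + 12)**3).
Order-2 pole: residue = g'(a); g'(-7/8) = 159744/2195978435, so the residue is 159744/2195978435.
List the singular points by increasing real part (a conjugate pair: the negative imaginary part first).

Radius of convergence at 0: 7/8.
At -12: a pole of order 3; residue -159744/2195978435.
At -7/8: a pole of order 2; residue 159744/2195978435.


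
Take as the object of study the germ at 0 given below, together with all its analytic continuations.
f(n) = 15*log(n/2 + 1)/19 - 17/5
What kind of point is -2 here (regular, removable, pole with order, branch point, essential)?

The point is a logarithmic branch point.

The term (15/19)*log(1 - n/(-2)) has argument 1 - -2/(-2) = 0 at -2: a logarithmic (infinitely-sheeted) branch point; the remaining terms are analytic or single-valued there.


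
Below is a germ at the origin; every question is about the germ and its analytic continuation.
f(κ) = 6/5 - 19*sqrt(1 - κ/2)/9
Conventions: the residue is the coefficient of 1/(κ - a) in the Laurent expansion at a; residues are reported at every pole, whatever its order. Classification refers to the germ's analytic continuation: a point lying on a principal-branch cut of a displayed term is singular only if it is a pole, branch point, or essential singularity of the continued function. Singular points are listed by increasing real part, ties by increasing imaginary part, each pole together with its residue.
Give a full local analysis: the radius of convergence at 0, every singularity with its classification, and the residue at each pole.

Branch term (-19/9)*sqrt(1 - κ/(2)): its argument vanishes at κ = 2, a square-root branch point, modulus 2.
The radius of convergence is the smallest modulus among the singular points: 2.

Radius of convergence at 0: 2.
At 2: an algebraic (square-root) branch point.


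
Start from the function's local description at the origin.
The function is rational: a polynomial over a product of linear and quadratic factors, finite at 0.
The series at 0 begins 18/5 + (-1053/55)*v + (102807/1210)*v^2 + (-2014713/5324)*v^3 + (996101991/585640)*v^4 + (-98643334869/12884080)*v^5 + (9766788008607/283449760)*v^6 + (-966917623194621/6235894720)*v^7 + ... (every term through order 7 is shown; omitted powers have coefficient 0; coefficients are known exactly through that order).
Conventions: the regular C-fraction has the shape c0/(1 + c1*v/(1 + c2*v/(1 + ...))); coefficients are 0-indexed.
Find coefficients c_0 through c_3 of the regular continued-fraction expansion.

Taylor coefficients (read off): a_0 = 18/5, a_1 = -1053/55, a_2 = 102807/1210, a_3 = -2014713/5324.
c0 = a_0 = 18/5. Peel one level at a time: if S = 1 + c*v/S' with S'(0) = 1, then c is the v-coefficient of S and S' = c*v/(S - 1).
S_1 = c0/f = 1 + (117/22)*v + (103/22)*v^2 + ...; c1 = 117/22.
S_2 = c1*v/(S_1 - 1) = 1 + (-103/117)*v + (-974/13689)*v^2 + ...; c2 = -103/117.
S_3 = c2*v/(S_2 - 1) = 1 + (-974/12051)*v + ...; c3 = -974/12051.

The regular C-fraction coefficients are [18/5, 117/22, -103/117, -974/12051].


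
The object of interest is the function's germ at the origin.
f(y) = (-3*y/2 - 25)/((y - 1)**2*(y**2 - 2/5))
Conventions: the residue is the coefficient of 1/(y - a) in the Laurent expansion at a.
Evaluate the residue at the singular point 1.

The residue is 2605/18.

At the order-2 pole 1 set g(y) = (y - (1))^2*f(y) = (-3*y/2 - 25)/(y**2 - 2/5).
Order-2 pole: residue = g'(a); g'(1) = 2605/18, so the residue is 2605/18.


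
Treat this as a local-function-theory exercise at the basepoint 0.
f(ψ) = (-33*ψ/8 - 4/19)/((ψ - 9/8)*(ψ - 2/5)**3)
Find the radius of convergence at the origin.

Denominator factor (ψ - 9/8): pole of order 1 at 9/8, modulus 9/8.
Denominator factor (ψ - 2/5)^3: pole of order 3 at 2/5, modulus 2/5.
The radius of convergence is the smallest modulus among the singular points: 2/5.

The radius of convergence is 2/5.


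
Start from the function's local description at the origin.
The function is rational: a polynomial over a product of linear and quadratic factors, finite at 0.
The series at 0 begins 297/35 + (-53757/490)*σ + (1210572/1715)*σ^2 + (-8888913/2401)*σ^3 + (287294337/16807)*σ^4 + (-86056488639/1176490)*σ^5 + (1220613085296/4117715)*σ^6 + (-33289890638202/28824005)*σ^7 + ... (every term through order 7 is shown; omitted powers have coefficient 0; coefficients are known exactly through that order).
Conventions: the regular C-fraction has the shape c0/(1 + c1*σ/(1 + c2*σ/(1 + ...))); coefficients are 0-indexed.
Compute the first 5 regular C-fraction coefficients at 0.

The regular C-fraction coefficients are [297/35, 181/14, -2351/362, 501372/425531, 13104219/32742377].

Taylor coefficients (read off): a_0 = 297/35, a_1 = -53757/490, a_2 = 1210572/1715, a_3 = -8888913/2401, a_4 = 287294337/16807.
c0 = a_0 = 297/35. Peel one level at a time: if S = 1 + c*σ/S' with S'(0) = 1, then c is the σ-coefficient of S and S' = c*σ/(S - 1).
S_1 = c0/f = 1 + (181/14)*σ + (2351/28)*σ^2 + ...; c1 = 181/14.
S_2 = c1*σ/(S_1 - 1) = 1 + (-2351/362)*σ + (250686/32761)*σ^2 + ...; c2 = -2351/362.
S_3 = c2*σ/(S_2 - 1) = 1 + (501372/425531)*σ + (-2606364/5527201)*σ^2 + ...; c3 = 501372/425531.
S_4 = c3*σ/(S_3 - 1) = 1 + (13104219/32742377)*σ + ...; c4 = 13104219/32742377.


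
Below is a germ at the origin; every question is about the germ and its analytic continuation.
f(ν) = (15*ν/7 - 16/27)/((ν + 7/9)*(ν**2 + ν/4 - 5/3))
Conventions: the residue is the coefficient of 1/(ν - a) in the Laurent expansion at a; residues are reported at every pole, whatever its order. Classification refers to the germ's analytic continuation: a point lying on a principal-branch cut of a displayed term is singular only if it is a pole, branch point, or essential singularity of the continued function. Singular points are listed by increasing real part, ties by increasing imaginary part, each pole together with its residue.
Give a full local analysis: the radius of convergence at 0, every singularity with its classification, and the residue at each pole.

Radius of convergence at 0: 7/9.
At -1/8 - (1/24)*sqrt(969): a pole of order 1; residue -366/407 - (113398/2760681)*sqrt(969).
At -7/9: a pole of order 1; residue 732/407.
At -1/8 + (1/24)*sqrt(969): a pole of order 1; residue -366/407 + (113398/2760681)*sqrt(969).

Denominator factor (ν + 7/9): pole of order 1 at -7/9, modulus 7/9.
Denominator factor (ν**2 + ν/4 - 5/3): discriminant 323/48, real irrational roots -1/8 + (1/24)*sqrt(969) and -1/8 - (1/24)*sqrt(969); poles of order 1, moduli -1/8 + (1/24)*sqrt(969) and 1/8 + (1/24)*sqrt(969).
The radius of convergence is the smallest modulus among the singular points: 7/9.
The factor ν**2 + ν/4 - 5/3 splits as (ν - a)(ν - a') with a = -1/8 - (1/24)*sqrt(969), a' = -1/8 + (1/24)*sqrt(969). At the order-1 pole a set g(ν) = (ν - a)*f(ν) = [(15*ν/7 - 16/27)/(ν + 7/9)] / (ν - a').
Simple pole: residue = g(a) at a = -1/8 - (1/24)*sqrt(969), which is -366/407 - (113398/2760681)*sqrt(969).
At the order-1 pole -7/9 set g(ν) = (ν - (-7/9))*f(ν) = (15*ν/7 - 16/27)/(ν**2 + ν/4 - 5/3).
Simple pole: residue = g(a) at a = -7/9, which is 732/407.
The factor ν**2 + ν/4 - 5/3 splits as (ν - a)(ν - a') with a = -1/8 + (1/24)*sqrt(969), a' = -1/8 - (1/24)*sqrt(969). At the order-1 pole a set g(ν) = (ν - a)*f(ν) = [(15*ν/7 - 16/27)/(ν + 7/9)] / (ν - a').
Simple pole: residue = g(a) at a = -1/8 + (1/24)*sqrt(969), which is -366/407 + (113398/2760681)*sqrt(969).
List the singular points by increasing real part (a conjugate pair: the negative imaginary part first).


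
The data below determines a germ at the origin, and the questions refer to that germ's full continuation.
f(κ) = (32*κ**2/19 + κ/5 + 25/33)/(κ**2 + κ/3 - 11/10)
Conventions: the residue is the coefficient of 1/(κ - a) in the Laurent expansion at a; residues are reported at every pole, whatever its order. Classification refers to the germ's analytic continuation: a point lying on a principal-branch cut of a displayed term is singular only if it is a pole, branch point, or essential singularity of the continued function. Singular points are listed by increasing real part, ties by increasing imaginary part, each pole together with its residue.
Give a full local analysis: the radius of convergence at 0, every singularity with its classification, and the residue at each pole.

Denominator factor (κ**2 + κ/3 - 11/10): discriminant 203/45, real irrational roots -1/6 + (1/30)*sqrt(1015) and -1/6 - (1/30)*sqrt(1015); poles of order 1, moduli -1/6 + (1/30)*sqrt(1015) and 1/6 + (1/30)*sqrt(1015).
The radius of convergence is the smallest modulus among the singular points: -1/6 + (1/30)*sqrt(1015).
The factor κ**2 + κ/3 - 11/10 splits as (κ - a)(κ - a') with a = -1/6 - (1/30)*sqrt(1015), a' = -1/6 + (1/30)*sqrt(1015). At the order-1 pole a set g(κ) = (κ - a)*f(κ) = [32*κ**2/19 + κ/5 + 25/33] / (κ - a').
Simple pole: residue = g(a) at a = -1/6 - (1/30)*sqrt(1015), which is -103/570 - (50231/1272810)*sqrt(1015).
The factor κ**2 + κ/3 - 11/10 splits as (κ - a)(κ - a') with a = -1/6 + (1/30)*sqrt(1015), a' = -1/6 - (1/30)*sqrt(1015). At the order-1 pole a set g(κ) = (κ - a)*f(κ) = [32*κ**2/19 + κ/5 + 25/33] / (κ - a').
Simple pole: residue = g(a) at a = -1/6 + (1/30)*sqrt(1015), which is -103/570 + (50231/1272810)*sqrt(1015).
List the singular points by increasing real part (a conjugate pair: the negative imaginary part first).

Radius of convergence at 0: -1/6 + (1/30)*sqrt(1015).
At -1/6 - (1/30)*sqrt(1015): a pole of order 1; residue -103/570 - (50231/1272810)*sqrt(1015).
At -1/6 + (1/30)*sqrt(1015): a pole of order 1; residue -103/570 + (50231/1272810)*sqrt(1015).


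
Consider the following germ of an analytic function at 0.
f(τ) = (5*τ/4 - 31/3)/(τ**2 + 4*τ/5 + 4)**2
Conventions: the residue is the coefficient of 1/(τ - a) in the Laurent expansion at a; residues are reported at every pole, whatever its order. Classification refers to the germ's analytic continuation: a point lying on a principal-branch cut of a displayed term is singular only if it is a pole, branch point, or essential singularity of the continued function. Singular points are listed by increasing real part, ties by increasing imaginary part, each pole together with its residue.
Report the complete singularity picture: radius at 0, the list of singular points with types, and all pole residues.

Radius of convergence at 0: 2.
At (-2/5) - ((4/5)*sqrt(6))*i: a pole of order 2; residue -((8125/55296)*sqrt(6))*i.
At (-2/5) + ((4/5)*sqrt(6))*i: a pole of order 2; residue ((8125/55296)*sqrt(6))*i.

Denominator factor (τ**2 + 4*τ/5 + 4)^2: discriminant -384/25, complex-conjugate roots (-2/5) + ((4/5)*sqrt(6))*i and (-2/5) - ((4/5)*sqrt(6))*i; poles of order 2, moduli 2 and 2.
The radius of convergence is the smallest modulus among the singular points: 2.
The factor τ**2 + 4*τ/5 + 4 splits as (τ - a)(τ - a') with a = (-2/5) - ((4/5)*sqrt(6))*i, a' = (-2/5) + ((4/5)*sqrt(6))*i. At the order-2 pole a set g(τ) = (τ - a)^2*f(τ) = [5*τ/4 - 31/3] / (τ - a')^2.
Order-2 pole: residue = g'(a); g'((-2/5) - ((4/5)*sqrt(6))*i) = -((8125/55296)*sqrt(6))*i, so the residue is -((8125/55296)*sqrt(6))*i.
The factor τ**2 + 4*τ/5 + 4 splits as (τ - a)(τ - a') with a = (-2/5) + ((4/5)*sqrt(6))*i, a' = (-2/5) - ((4/5)*sqrt(6))*i. At the order-2 pole a set g(τ) = (τ - a)^2*f(τ) = [5*τ/4 - 31/3] / (τ - a')^2.
Order-2 pole: residue = g'(a); g'((-2/5) + ((4/5)*sqrt(6))*i) = ((8125/55296)*sqrt(6))*i, so the residue is ((8125/55296)*sqrt(6))*i.
List the singular points by increasing real part (a conjugate pair: the negative imaginary part first).


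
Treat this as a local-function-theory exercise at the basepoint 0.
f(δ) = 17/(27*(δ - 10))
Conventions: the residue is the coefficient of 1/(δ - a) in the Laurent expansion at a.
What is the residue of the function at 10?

At the order-1 pole 10 set g(δ) = (δ - (10))*f(δ) = 17/27.
Simple pole: residue = g(a) at a = 10, which is 17/27.

The residue is 17/27.


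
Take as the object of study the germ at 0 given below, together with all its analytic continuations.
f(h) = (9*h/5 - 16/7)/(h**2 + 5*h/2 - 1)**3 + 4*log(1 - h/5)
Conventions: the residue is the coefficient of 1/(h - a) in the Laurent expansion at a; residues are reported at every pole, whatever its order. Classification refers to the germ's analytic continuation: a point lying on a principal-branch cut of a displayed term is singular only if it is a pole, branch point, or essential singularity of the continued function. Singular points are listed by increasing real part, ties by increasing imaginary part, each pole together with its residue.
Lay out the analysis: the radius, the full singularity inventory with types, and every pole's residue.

Denominator factor (h**2 + 5*h/2 - 1)^3: discriminant 41/4, real irrational roots -5/4 + (1/4)*sqrt(41) and -5/4 - (1/4)*sqrt(41); poles of order 3, moduli -5/4 + (1/4)*sqrt(41) and 5/4 + (1/4)*sqrt(41).
Branch term (4)*log(1 - h/(5)): its argument vanishes at h = 5, a logarithmic branch point, modulus 5.
The radius of convergence is the smallest modulus among the singular points: -5/4 + (1/4)*sqrt(41).
The branch term is analytic at -5/4 - (1/4)*sqrt(41) and contributes nothing to the residue; only the rational part matters.
The factor h**2 + 5*h/2 - 1 splits as (h - a)(h - a') with a = -5/4 - (1/4)*sqrt(41), a' = -5/4 + (1/4)*sqrt(41). At the order-3 pole a set g(h) = (h - a)^3*(rational part) = [9*h/5 - 16/7] / (h - a')^3.
Order-3 pole: residue = g''(a)/2; g''(-5/4 - (1/4)*sqrt(41)) = (12192/482447)*sqrt(41), so the residue is (6096/482447)*sqrt(41).
The branch term is analytic at -5/4 + (1/4)*sqrt(41) and contributes nothing to the residue; only the rational part matters.
The factor h**2 + 5*h/2 - 1 splits as (h - a)(h - a') with a = -5/4 + (1/4)*sqrt(41), a' = -5/4 - (1/4)*sqrt(41). At the order-3 pole a set g(h) = (h - a)^3*(rational part) = [9*h/5 - 16/7] / (h - a')^3.
Order-3 pole: residue = g''(a)/2; g''(-5/4 + (1/4)*sqrt(41)) = -(12192/482447)*sqrt(41), so the residue is -(6096/482447)*sqrt(41).
List the singular points by increasing real part (a conjugate pair: the negative imaginary part first).

Radius of convergence at 0: -5/4 + (1/4)*sqrt(41).
At -5/4 - (1/4)*sqrt(41): a pole of order 3; residue (6096/482447)*sqrt(41).
At -5/4 + (1/4)*sqrt(41): a pole of order 3; residue -(6096/482447)*sqrt(41).
At 5: a logarithmic branch point.


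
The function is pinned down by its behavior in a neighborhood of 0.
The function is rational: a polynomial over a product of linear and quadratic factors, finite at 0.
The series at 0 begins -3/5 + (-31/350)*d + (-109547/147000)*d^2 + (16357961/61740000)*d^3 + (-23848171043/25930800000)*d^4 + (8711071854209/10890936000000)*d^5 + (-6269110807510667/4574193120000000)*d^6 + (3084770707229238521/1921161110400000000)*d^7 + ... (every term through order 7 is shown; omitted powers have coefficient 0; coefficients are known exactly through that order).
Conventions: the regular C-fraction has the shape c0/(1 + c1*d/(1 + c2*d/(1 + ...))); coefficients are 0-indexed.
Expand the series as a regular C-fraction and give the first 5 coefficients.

The regular C-fraction coefficients are [-3/5, -31/210, -1025/124, 56724/6355, -117397/3876140].

Taylor coefficients (read off): a_0 = -3/5, a_1 = -31/350, a_2 = -109547/147000, a_3 = 16357961/61740000, a_4 = -23848171043/25930800000.
c0 = a_0 = -3/5. Peel one level at a time: if S = 1 + c*d/S' with S'(0) = 1, then c is the d-coefficient of S and S' = c*d/(S - 1).
S_1 = c0/f = 1 + (-31/210)*d + (-205/168)*d^2 + ...; c1 = -31/210.
S_2 = c1*d/(S_1 - 1) = 1 + (-1025/124)*d + (70905/961)*d^2 + ...; c2 = -1025/124.
S_3 = c2*d/(S_2 - 1) = 1 + (56724/6355)*d + (11361/42025)*d^2 + ...; c3 = 56724/6355.
S_4 = c3*d/(S_3 - 1) = 1 + (-117397/3876140)*d + ...; c4 = -117397/3876140.


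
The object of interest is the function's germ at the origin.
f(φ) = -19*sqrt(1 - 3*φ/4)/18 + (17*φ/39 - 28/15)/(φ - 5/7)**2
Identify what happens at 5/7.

The point is a pole of order 2.

The denominator factor φ - 5/7 vanishes at 5/7 and appears to the power 2; the numerator there equals -2123/1365, nonzero, and no other factor vanishes.
The branch terms are analytic at this point.
Hence a pole whose order is the multiplicity, 2.


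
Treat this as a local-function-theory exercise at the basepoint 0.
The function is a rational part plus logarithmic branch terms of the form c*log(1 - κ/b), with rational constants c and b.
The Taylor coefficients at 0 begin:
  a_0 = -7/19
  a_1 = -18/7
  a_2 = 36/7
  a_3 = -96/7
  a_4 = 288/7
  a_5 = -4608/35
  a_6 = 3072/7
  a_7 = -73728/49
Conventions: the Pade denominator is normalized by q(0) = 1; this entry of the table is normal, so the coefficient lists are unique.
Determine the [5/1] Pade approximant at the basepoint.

The Pade approximant has numerator coefficients [-7/19, -1516/399, -24/7, 24/7, -32/7, 192/35]; denominator coefficients [1, 10/3].

Taylor coefficients needed (read off): a_0 = -7/19, a_1 = -18/7, a_2 = 36/7, a_3 = -96/7, a_4 = 288/7, a_5 = -4608/35, a_6 = 3072/7.
Write the denominator as Q(κ) = 1 + q1*κ. Requiring Q*f - P = O(κ^7) with deg P <= 5 kills the coefficients of κ^6..κ^6 in Q*f:
  κ^6: a_6 + q1*a_5 = 0, i.e. 3072/7 + (-4608/35)*q1 = 0.
Solving this linear system: q1 = 10/3.
The numerator is Q*f truncated at degree 5: P0 = a_0 = -7/19; P1 = a_1 + q1*a_0 = -1516/399; P2 = a_2 + q1*a_1 = -24/7; P3 = a_3 + q1*a_2 = 24/7; P4 = a_4 + q1*a_3 = -32/7; P5 = a_5 + q1*a_4 = 192/35.


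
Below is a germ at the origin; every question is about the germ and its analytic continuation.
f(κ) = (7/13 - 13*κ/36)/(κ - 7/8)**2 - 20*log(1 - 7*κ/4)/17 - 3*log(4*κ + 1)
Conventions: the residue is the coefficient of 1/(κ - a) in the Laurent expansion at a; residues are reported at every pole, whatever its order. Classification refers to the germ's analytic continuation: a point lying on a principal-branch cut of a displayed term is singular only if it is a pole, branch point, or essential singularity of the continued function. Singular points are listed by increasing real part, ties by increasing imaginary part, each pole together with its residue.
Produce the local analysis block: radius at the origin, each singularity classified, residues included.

Radius of convergence at 0: 1/4.
At -1/4: a logarithmic branch point.
At 4/7: a logarithmic branch point.
At 7/8: a pole of order 2; residue -13/36.

Denominator factor (κ - 7/8)^2: pole of order 2 at 7/8, modulus 7/8.
Branch term (-3)*log(1 - κ/(-1/4)): its argument vanishes at κ = -1/4, a logarithmic branch point, modulus 1/4.
Branch term (-20/17)*log(1 - κ/(4/7)): its argument vanishes at κ = 4/7, a logarithmic branch point, modulus 4/7.
The radius of convergence is the smallest modulus among the singular points: 1/4.
The branch terms are analytic at 7/8 and contribute nothing to the residue; only the rational part matters.
At the order-2 pole 7/8 set g(κ) = (κ - (7/8))^2*(rational part) = 7/13 - 13*κ/36.
Order-2 pole: residue = g'(a); g'(7/8) = -13/36, so the residue is -13/36.
List the singular points by increasing real part (a conjugate pair: the negative imaginary part first).


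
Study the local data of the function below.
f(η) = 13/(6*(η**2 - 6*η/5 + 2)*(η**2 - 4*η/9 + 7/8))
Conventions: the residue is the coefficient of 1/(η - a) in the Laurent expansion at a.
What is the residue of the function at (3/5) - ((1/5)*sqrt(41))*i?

The factor η**2 - 6*η/5 + 2 splits as (η - a)(η - a') with a = (3/5) - ((1/5)*sqrt(41))*i, a' = (3/5) + ((1/5)*sqrt(41))*i. At the order-1 pole a set g(η) = (η - a)*f(η) = [13/(6*(η**2 - 4*η/9 + 7/8))] / (η - a').
Simple pole: residue = g(a) at a = (3/5) - ((1/5)*sqrt(41))*i, which is (-106080/179801) - ((471510/7371841)*sqrt(41))*i.

The residue is (-106080/179801) - ((471510/7371841)*sqrt(41))*i.


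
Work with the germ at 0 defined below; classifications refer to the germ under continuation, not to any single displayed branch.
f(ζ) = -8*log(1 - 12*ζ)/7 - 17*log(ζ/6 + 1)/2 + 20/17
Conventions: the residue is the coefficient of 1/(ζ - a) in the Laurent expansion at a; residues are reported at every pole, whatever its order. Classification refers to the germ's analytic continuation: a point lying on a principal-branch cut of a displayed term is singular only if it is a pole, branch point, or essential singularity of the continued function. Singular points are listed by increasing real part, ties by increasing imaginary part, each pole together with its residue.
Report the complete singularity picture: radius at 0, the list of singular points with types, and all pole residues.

Branch term (-17/2)*log(1 - ζ/(-6)): its argument vanishes at ζ = -6, a logarithmic branch point, modulus 6.
Branch term (-8/7)*log(1 - ζ/(1/12)): its argument vanishes at ζ = 1/12, a logarithmic branch point, modulus 1/12.
The radius of convergence is the smallest modulus among the singular points: 1/12.
List the singular points by increasing real part (a conjugate pair: the negative imaginary part first).

Radius of convergence at 0: 1/12.
At -6: a logarithmic branch point.
At 1/12: a logarithmic branch point.


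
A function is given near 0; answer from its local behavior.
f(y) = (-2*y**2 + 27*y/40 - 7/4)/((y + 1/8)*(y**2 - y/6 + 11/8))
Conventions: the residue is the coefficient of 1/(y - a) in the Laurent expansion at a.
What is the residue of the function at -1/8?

The residue is -1791/1355.

At the order-1 pole -1/8 set g(y) = (y - (-1/8))*f(y) = (-2*y**2 + 27*y/40 - 7/4)/(y**2 - y/6 + 11/8).
Simple pole: residue = g(a) at a = -1/8, which is -1791/1355.


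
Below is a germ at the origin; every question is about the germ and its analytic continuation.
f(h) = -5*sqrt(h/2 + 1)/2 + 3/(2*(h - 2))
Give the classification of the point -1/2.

The point is a regular point.

Denominator factors: h - 2 = -5/2 at h = -1/2 — none vanishes.
Branch term sqrt(1 - h/(-2)): argument at -1/2 is 3/4, nonzero, so -1/2 is not its branch point (a point on a principal cut is still regular for the continued germ).
So the germ continues analytically to -1/2.


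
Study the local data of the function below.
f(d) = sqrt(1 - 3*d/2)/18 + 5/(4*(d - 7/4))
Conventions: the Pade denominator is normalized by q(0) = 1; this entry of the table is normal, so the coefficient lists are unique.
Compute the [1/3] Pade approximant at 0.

Taylor coefficients needed (expand at 0): a_0 = -83/126, a_1 = -529/1176, a_2 = -5463/21952, a_3 = -89123/614656, a_4 = -5999195/68841472.
Write the denominator as Q(d) = 1 + q1*d + q2*d^2 + q3*d^3. Requiring Q*f - P = O(d^5) with deg P <= 1 kills the coefficients of d^2..d^4 in Q*f:
  d^2: a_2 + q1*a_1 + q2*a_0 = 0, i.e. -5463/21952 + (-529/1176)*q1 + (-83/126)*q2 = 0.
  d^3: a_3 + q1*a_2 + q2*a_1 + q3*a_0 = 0, i.e. -89123/614656 + (-5463/21952)*q1 + (-529/1176)*q2 + (-83/126)*q3 = 0.
  d^4: a_4 + q1*a_3 + q2*a_2 + q3*a_1 = 0, i.e. -5999195/68841472 + (-89123/614656)*q1 + (-5463/21952)*q2 + (-529/1176)*q3 = 0.
Solving this linear system: q1 = -19670425/28800016, q2 = 1458339/16457152, q3 = -20825829/921600512.
The numerator is Q*f truncated at degree 1: P0 = a_0 = -83/126; P1 = a_1 + q1*a_0 = 43073/518400288.

The Pade approximant has numerator coefficients [-83/126, 43073/518400288]; denominator coefficients [1, -19670425/28800016, 1458339/16457152, -20825829/921600512].


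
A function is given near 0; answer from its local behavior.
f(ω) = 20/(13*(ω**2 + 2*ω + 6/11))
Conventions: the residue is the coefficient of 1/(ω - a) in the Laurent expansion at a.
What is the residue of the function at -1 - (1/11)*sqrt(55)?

The residue is -(2/13)*sqrt(55).

The factor ω**2 + 2*ω + 6/11 splits as (ω - a)(ω - a') with a = -1 - (1/11)*sqrt(55), a' = -1 + (1/11)*sqrt(55). At the order-1 pole a set g(ω) = (ω - a)*f(ω) = [20/13] / (ω - a').
Simple pole: residue = g(a) at a = -1 - (1/11)*sqrt(55), which is -(2/13)*sqrt(55).


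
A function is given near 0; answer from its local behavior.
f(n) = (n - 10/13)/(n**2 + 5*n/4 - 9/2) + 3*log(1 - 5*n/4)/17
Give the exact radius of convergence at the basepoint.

The radius of convergence is 4/5.

Denominator factor (n**2 + 5*n/4 - 9/2): discriminant 313/16, real irrational roots -5/8 + (1/8)*sqrt(313) and -5/8 - (1/8)*sqrt(313); poles of order 1, moduli -5/8 + (1/8)*sqrt(313) and 5/8 + (1/8)*sqrt(313).
Branch term (3/17)*log(1 - n/(4/5)): its argument vanishes at n = 4/5, a logarithmic branch point, modulus 4/5.
The radius of convergence is the smallest modulus among the singular points: 4/5.


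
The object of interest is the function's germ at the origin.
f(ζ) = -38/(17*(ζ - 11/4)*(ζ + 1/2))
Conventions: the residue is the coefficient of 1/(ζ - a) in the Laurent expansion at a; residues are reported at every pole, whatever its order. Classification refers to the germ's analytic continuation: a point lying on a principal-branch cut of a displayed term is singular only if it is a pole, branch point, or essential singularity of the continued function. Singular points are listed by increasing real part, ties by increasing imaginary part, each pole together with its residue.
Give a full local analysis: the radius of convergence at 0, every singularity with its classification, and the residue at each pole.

Radius of convergence at 0: 1/2.
At -1/2: a pole of order 1; residue 152/221.
At 11/4: a pole of order 1; residue -152/221.

Denominator factor (ζ - 11/4): pole of order 1 at 11/4, modulus 11/4.
Denominator factor (ζ + 1/2): pole of order 1 at -1/2, modulus 1/2.
The radius of convergence is the smallest modulus among the singular points: 1/2.
At the order-1 pole -1/2 set g(ζ) = (ζ - (-1/2))*f(ζ) = -38/(17*(ζ - 11/4)).
Simple pole: residue = g(a) at a = -1/2, which is 152/221.
At the order-1 pole 11/4 set g(ζ) = (ζ - (11/4))*f(ζ) = -38/(17*(ζ + 1/2)).
Simple pole: residue = g(a) at a = 11/4, which is -152/221.
List the singular points by increasing real part (a conjugate pair: the negative imaginary part first).


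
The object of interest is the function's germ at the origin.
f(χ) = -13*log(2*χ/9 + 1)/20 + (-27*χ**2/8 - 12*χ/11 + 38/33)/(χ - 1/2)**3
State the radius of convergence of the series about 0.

The radius of convergence is 1/2.

Denominator factor (χ - 1/2)^3: pole of order 3 at 1/2, modulus 1/2.
Branch term (-13/20)*log(1 - χ/(-9/2)): its argument vanishes at χ = -9/2, a logarithmic branch point, modulus 9/2.
The radius of convergence is the smallest modulus among the singular points: 1/2.


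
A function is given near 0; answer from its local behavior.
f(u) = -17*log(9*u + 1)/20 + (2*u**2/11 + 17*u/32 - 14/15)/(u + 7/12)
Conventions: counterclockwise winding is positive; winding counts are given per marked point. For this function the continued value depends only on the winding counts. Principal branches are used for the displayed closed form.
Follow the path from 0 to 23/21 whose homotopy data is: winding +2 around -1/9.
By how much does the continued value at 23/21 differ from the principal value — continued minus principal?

Continued minus principal equals -(17/5)*pi*i.

The rational part is single-valued and drops out of the difference; each branch term changes only by its own monodromy.
(-17/20)*log(1 - u/(-1/9)): each positive loop around -1/9 adds 2*pi*i to the log, so winding +2 contributes (-17/20)*(2)*2*pi*i = -(17/5)*pi*i.
Summing the contributions at u = 23/21 gives -(17/5)*pi*i.


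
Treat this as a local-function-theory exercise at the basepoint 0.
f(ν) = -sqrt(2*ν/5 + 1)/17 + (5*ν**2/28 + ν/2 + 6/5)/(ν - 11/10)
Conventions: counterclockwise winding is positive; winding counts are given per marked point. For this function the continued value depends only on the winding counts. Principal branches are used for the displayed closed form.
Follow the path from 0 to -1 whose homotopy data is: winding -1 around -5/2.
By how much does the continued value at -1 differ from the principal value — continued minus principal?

The rational part is single-valued and drops out of the difference; each branch term changes only by its own monodromy.
(-1/17)*sqrt(1 - ν/(-5/2)): winding -1 is odd, the square root flips sign, contributing -2*(-1/17)*sqrt(1 - (-1)/(-5/2)) = -2*(-1/17)*sqrt(3/5) = (2/85)*sqrt(15).
Summing the contributions at ν = -1 gives (2/85)*sqrt(15).

Continued minus principal equals (2/85)*sqrt(15).


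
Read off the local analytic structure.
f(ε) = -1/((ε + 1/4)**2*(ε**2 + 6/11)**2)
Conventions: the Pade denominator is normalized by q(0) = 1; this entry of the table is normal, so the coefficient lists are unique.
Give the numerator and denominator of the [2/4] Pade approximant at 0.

The Pade approximant has numerator coefficients [-484/9, 468512/294849, 4514752/98283]; denominator coefficients [1, 261120/32761, 1825715/98283, 718080/32761, 52320433/1179396].

Taylor coefficients needed (expand at 0): a_0 = -484/9, a_1 = 3872/9, a_2 = -64372/27, a_3 = 329120/27, a_4 = -1617649/27, a_5 = 852808/3, a_6 = -319356026/243.
Write the denominator as Q(ε) = 1 + q1*ε + q2*ε^2 + q3*ε^3 + q4*ε^4. Requiring Q*f - P = O(ε^7) with deg P <= 2 kills the coefficients of ε^3..ε^6 in Q*f:
  ε^3: a_3 + q1*a_2 + q2*a_1 + q3*a_0 = 0, i.e. 329120/27 + (-64372/27)*q1 + (3872/9)*q2 + (-484/9)*q3 = 0.
  ε^4: a_4 + q1*a_3 + q2*a_2 + q3*a_1 + q4*a_0 = 0, i.e. -1617649/27 + (329120/27)*q1 + (-64372/27)*q2 + (3872/9)*q3 + (-484/9)*q4 = 0.
  ε^5: a_5 + q1*a_4 + q2*a_3 + q3*a_2 + q4*a_1 = 0, i.e. 852808/3 + (-1617649/27)*q1 + (329120/27)*q2 + (-64372/27)*q3 + (3872/9)*q4 = 0.
  ε^6: a_6 + q1*a_5 + q2*a_4 + q3*a_3 + q4*a_2 = 0, i.e. -319356026/243 + (852808/3)*q1 + (-1617649/27)*q2 + (329120/27)*q3 + (-64372/27)*q4 = 0.
Solving this linear system: q1 = 261120/32761, q2 = 1825715/98283, q3 = 718080/32761, q4 = 52320433/1179396.
The numerator is Q*f truncated at degree 2: P0 = a_0 = -484/9; P1 = a_1 + q1*a_0 = 468512/294849; P2 = a_2 + q1*a_1 + q2*a_0 = 4514752/98283.


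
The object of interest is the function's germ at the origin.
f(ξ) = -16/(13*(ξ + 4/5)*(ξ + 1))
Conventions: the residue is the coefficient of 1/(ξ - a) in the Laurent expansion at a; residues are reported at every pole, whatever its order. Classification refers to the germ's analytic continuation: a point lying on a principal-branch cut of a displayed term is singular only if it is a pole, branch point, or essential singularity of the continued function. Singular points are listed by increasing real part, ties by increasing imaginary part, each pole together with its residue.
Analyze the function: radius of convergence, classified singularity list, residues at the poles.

Denominator factor (ξ + 4/5): pole of order 1 at -4/5, modulus 4/5.
Denominator factor (ξ + 1): pole of order 1 at -1, modulus 1.
The radius of convergence is the smallest modulus among the singular points: 4/5.
At the order-1 pole -1 set g(ξ) = (ξ - (-1))*f(ξ) = -16/(13*(ξ + 4/5)).
Simple pole: residue = g(a) at a = -1, which is 80/13.
At the order-1 pole -4/5 set g(ξ) = (ξ - (-4/5))*f(ξ) = -16/(13*(ξ + 1)).
Simple pole: residue = g(a) at a = -4/5, which is -80/13.
List the singular points by increasing real part (a conjugate pair: the negative imaginary part first).

Radius of convergence at 0: 4/5.
At -1: a pole of order 1; residue 80/13.
At -4/5: a pole of order 1; residue -80/13.
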